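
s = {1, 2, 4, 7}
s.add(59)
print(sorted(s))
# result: [1, 2, 4, 7, 59]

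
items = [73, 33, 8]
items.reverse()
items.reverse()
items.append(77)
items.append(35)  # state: [73, 33, 8, 77, 35]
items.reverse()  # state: [35, 77, 8, 33, 73]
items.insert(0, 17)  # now [17, 35, 77, 8, 33, 73]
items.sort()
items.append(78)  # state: [8, 17, 33, 35, 73, 77, 78]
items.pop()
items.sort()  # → [8, 17, 33, 35, 73, 77]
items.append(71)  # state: [8, 17, 33, 35, 73, 77, 71]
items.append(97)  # [8, 17, 33, 35, 73, 77, 71, 97]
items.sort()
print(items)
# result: [8, 17, 33, 35, 71, 73, 77, 97]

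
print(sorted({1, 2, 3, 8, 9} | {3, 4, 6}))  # [1, 2, 3, 4, 6, 8, 9]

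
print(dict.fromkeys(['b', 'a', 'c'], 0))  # {'b': 0, 'a': 0, 'c': 0}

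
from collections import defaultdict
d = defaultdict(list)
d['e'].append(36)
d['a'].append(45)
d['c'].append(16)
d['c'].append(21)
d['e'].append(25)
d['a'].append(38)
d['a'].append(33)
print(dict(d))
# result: {'e': [36, 25], 'a': [45, 38, 33], 'c': [16, 21]}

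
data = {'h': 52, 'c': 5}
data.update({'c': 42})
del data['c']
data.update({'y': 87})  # {'h': 52, 'y': 87}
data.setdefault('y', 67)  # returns 87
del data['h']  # {'y': 87}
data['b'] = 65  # {'y': 87, 'b': 65}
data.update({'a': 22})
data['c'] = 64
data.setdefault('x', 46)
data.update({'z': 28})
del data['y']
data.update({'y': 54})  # {'b': 65, 'a': 22, 'c': 64, 'x': 46, 'z': 28, 'y': 54}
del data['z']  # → {'b': 65, 'a': 22, 'c': 64, 'x': 46, 'y': 54}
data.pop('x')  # 46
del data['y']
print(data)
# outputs {'b': 65, 'a': 22, 'c': 64}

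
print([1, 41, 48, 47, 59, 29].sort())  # None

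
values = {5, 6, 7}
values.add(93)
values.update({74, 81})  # {5, 6, 7, 74, 81, 93}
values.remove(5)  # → {6, 7, 74, 81, 93}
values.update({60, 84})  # {6, 7, 60, 74, 81, 84, 93}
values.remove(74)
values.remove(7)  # {6, 60, 81, 84, 93}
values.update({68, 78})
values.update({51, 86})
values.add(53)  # {6, 51, 53, 60, 68, 78, 81, 84, 86, 93}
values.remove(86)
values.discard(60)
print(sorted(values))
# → [6, 51, 53, 68, 78, 81, 84, 93]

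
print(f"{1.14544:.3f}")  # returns 1.145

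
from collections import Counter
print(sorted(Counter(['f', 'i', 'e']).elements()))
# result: ['e', 'f', 'i']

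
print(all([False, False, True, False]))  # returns False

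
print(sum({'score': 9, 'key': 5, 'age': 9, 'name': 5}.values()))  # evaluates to 28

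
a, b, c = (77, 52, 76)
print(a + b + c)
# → 205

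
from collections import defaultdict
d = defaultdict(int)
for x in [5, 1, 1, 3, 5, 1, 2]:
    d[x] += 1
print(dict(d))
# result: {5: 2, 1: 3, 3: 1, 2: 1}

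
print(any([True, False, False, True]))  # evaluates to True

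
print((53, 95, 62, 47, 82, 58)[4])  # 82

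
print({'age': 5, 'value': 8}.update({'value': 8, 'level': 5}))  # None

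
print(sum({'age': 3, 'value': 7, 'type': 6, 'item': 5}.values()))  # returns 21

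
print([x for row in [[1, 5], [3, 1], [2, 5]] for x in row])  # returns [1, 5, 3, 1, 2, 5]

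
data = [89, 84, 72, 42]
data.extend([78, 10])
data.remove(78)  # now [89, 84, 72, 42, 10]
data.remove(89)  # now [84, 72, 42, 10]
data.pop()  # 10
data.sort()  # [42, 72, 84]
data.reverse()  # [84, 72, 42]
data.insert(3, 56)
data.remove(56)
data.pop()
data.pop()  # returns 72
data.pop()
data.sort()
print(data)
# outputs []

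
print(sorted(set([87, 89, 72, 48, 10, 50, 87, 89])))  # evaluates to [10, 48, 50, 72, 87, 89]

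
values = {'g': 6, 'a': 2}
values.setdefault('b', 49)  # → 49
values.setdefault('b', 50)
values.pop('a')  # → 2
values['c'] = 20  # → {'g': 6, 'b': 49, 'c': 20}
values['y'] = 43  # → {'g': 6, 'b': 49, 'c': 20, 'y': 43}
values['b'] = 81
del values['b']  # {'g': 6, 'c': 20, 'y': 43}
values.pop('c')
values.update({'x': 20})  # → {'g': 6, 'y': 43, 'x': 20}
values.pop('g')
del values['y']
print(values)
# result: {'x': 20}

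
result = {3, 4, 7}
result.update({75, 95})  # {3, 4, 7, 75, 95}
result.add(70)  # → {3, 4, 7, 70, 75, 95}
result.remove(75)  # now {3, 4, 7, 70, 95}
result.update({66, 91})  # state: {3, 4, 7, 66, 70, 91, 95}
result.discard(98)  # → {3, 4, 7, 66, 70, 91, 95}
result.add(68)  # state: {3, 4, 7, 66, 68, 70, 91, 95}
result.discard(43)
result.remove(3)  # {4, 7, 66, 68, 70, 91, 95}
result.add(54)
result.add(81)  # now {4, 7, 54, 66, 68, 70, 81, 91, 95}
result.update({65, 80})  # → {4, 7, 54, 65, 66, 68, 70, 80, 81, 91, 95}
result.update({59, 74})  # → {4, 7, 54, 59, 65, 66, 68, 70, 74, 80, 81, 91, 95}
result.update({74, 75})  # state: {4, 7, 54, 59, 65, 66, 68, 70, 74, 75, 80, 81, 91, 95}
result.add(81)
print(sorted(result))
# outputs [4, 7, 54, 59, 65, 66, 68, 70, 74, 75, 80, 81, 91, 95]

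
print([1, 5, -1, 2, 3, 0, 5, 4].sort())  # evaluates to None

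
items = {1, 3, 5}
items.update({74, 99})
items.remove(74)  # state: {1, 3, 5, 99}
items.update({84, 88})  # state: {1, 3, 5, 84, 88, 99}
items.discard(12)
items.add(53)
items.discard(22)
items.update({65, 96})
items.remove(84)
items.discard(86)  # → {1, 3, 5, 53, 65, 88, 96, 99}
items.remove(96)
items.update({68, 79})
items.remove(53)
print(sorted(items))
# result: [1, 3, 5, 65, 68, 79, 88, 99]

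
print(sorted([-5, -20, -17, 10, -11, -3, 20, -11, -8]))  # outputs [-20, -17, -11, -11, -8, -5, -3, 10, 20]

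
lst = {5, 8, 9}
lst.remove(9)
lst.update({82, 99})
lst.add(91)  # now {5, 8, 82, 91, 99}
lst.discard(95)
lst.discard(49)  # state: {5, 8, 82, 91, 99}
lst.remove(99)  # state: {5, 8, 82, 91}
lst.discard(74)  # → {5, 8, 82, 91}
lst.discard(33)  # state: {5, 8, 82, 91}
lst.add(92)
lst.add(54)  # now {5, 8, 54, 82, 91, 92}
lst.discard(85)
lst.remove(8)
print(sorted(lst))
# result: [5, 54, 82, 91, 92]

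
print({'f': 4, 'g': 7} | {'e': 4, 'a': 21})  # {'f': 4, 'g': 7, 'e': 4, 'a': 21}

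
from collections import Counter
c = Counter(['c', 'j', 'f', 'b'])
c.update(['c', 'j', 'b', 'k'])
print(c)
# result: Counter({'c': 2, 'j': 2, 'b': 2, 'f': 1, 'k': 1})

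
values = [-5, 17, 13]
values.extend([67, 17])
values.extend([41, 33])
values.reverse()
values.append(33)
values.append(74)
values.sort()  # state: [-5, 13, 17, 17, 33, 33, 41, 67, 74]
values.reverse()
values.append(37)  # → [74, 67, 41, 33, 33, 17, 17, 13, -5, 37]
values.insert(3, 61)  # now [74, 67, 41, 61, 33, 33, 17, 17, 13, -5, 37]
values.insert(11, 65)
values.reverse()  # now [65, 37, -5, 13, 17, 17, 33, 33, 61, 41, 67, 74]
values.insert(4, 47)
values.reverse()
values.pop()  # 65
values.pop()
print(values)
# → [74, 67, 41, 61, 33, 33, 17, 17, 47, 13, -5]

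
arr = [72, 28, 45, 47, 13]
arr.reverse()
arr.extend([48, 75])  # [13, 47, 45, 28, 72, 48, 75]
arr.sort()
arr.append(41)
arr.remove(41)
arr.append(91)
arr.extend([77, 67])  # [13, 28, 45, 47, 48, 72, 75, 91, 77, 67]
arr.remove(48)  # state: [13, 28, 45, 47, 72, 75, 91, 77, 67]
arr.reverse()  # [67, 77, 91, 75, 72, 47, 45, 28, 13]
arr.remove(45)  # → [67, 77, 91, 75, 72, 47, 28, 13]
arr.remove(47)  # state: [67, 77, 91, 75, 72, 28, 13]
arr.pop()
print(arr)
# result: [67, 77, 91, 75, 72, 28]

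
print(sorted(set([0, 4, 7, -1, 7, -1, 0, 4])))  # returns [-1, 0, 4, 7]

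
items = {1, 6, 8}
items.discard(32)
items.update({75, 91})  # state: {1, 6, 8, 75, 91}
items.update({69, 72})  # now {1, 6, 8, 69, 72, 75, 91}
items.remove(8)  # {1, 6, 69, 72, 75, 91}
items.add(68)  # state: {1, 6, 68, 69, 72, 75, 91}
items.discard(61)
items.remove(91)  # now {1, 6, 68, 69, 72, 75}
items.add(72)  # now {1, 6, 68, 69, 72, 75}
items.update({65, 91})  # {1, 6, 65, 68, 69, 72, 75, 91}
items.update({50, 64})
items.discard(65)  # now {1, 6, 50, 64, 68, 69, 72, 75, 91}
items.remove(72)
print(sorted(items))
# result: [1, 6, 50, 64, 68, 69, 75, 91]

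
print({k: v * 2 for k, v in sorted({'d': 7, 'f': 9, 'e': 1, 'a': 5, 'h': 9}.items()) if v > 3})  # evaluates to {'a': 10, 'd': 14, 'f': 18, 'h': 18}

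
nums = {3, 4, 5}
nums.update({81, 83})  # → {3, 4, 5, 81, 83}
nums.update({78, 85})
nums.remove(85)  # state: {3, 4, 5, 78, 81, 83}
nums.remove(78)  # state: {3, 4, 5, 81, 83}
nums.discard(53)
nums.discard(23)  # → {3, 4, 5, 81, 83}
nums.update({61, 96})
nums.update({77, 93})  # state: {3, 4, 5, 61, 77, 81, 83, 93, 96}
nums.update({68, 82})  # {3, 4, 5, 61, 68, 77, 81, 82, 83, 93, 96}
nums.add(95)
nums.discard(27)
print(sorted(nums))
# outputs [3, 4, 5, 61, 68, 77, 81, 82, 83, 93, 95, 96]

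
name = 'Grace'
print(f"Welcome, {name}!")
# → Welcome, Grace!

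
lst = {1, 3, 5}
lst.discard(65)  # {1, 3, 5}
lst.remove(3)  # {1, 5}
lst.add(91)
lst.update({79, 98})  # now {1, 5, 79, 91, 98}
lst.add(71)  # {1, 5, 71, 79, 91, 98}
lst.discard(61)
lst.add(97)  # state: {1, 5, 71, 79, 91, 97, 98}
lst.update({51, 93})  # {1, 5, 51, 71, 79, 91, 93, 97, 98}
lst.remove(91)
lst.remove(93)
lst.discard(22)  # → {1, 5, 51, 71, 79, 97, 98}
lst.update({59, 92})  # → {1, 5, 51, 59, 71, 79, 92, 97, 98}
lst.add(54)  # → {1, 5, 51, 54, 59, 71, 79, 92, 97, 98}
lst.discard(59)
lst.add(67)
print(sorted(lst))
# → [1, 5, 51, 54, 67, 71, 79, 92, 97, 98]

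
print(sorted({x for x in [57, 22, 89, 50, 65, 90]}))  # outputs [22, 50, 57, 65, 89, 90]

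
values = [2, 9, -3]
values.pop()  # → -3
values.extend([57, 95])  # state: [2, 9, 57, 95]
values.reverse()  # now [95, 57, 9, 2]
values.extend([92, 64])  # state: [95, 57, 9, 2, 92, 64]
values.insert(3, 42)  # [95, 57, 9, 42, 2, 92, 64]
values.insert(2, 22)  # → [95, 57, 22, 9, 42, 2, 92, 64]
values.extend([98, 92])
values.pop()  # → 92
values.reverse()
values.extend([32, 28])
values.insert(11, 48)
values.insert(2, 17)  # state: [98, 64, 17, 92, 2, 42, 9, 22, 57, 95, 32, 28, 48]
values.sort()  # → [2, 9, 17, 22, 28, 32, 42, 48, 57, 64, 92, 95, 98]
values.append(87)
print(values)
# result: [2, 9, 17, 22, 28, 32, 42, 48, 57, 64, 92, 95, 98, 87]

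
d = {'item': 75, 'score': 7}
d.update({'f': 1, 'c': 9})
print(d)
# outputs {'item': 75, 'score': 7, 'f': 1, 'c': 9}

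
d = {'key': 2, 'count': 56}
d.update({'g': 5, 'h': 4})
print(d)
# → {'key': 2, 'count': 56, 'g': 5, 'h': 4}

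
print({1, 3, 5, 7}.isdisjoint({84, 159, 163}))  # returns True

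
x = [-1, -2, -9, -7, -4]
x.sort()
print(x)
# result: [-9, -7, -4, -2, -1]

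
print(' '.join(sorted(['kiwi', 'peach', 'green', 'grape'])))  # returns grape green kiwi peach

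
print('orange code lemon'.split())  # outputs ['orange', 'code', 'lemon']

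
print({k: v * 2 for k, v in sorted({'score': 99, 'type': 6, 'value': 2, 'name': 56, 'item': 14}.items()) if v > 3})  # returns {'item': 28, 'name': 112, 'score': 198, 'type': 12}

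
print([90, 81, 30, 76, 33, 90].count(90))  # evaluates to 2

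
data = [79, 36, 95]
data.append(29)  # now [79, 36, 95, 29]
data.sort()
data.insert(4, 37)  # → [29, 36, 79, 95, 37]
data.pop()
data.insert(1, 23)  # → [29, 23, 36, 79, 95]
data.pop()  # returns 95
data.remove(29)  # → [23, 36, 79]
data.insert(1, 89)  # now [23, 89, 36, 79]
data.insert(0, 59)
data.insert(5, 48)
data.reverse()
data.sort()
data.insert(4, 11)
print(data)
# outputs [23, 36, 48, 59, 11, 79, 89]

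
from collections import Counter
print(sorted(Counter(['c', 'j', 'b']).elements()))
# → ['b', 'c', 'j']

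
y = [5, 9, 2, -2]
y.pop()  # -2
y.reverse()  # [2, 9, 5]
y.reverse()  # [5, 9, 2]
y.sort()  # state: [2, 5, 9]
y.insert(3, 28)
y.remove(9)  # [2, 5, 28]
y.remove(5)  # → [2, 28]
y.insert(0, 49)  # [49, 2, 28]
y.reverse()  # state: [28, 2, 49]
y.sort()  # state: [2, 28, 49]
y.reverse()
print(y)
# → [49, 28, 2]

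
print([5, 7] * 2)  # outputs [5, 7, 5, 7]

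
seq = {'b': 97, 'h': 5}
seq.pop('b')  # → 97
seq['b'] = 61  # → {'h': 5, 'b': 61}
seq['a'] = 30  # {'h': 5, 'b': 61, 'a': 30}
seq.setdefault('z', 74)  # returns 74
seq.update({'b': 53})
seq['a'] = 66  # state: {'h': 5, 'b': 53, 'a': 66, 'z': 74}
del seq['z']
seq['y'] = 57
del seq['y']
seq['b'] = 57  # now {'h': 5, 'b': 57, 'a': 66}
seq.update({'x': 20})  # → {'h': 5, 'b': 57, 'a': 66, 'x': 20}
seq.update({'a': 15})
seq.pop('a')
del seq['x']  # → {'h': 5, 'b': 57}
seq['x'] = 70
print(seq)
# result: {'h': 5, 'b': 57, 'x': 70}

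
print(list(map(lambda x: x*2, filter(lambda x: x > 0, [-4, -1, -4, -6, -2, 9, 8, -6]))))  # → [18, 16]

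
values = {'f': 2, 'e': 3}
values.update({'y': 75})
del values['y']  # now {'f': 2, 'e': 3}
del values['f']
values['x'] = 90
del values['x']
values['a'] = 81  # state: {'e': 3, 'a': 81}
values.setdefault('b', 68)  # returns 68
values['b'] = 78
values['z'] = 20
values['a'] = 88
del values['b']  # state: {'e': 3, 'a': 88, 'z': 20}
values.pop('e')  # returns 3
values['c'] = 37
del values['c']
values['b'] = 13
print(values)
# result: {'a': 88, 'z': 20, 'b': 13}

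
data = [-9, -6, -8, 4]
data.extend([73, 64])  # [-9, -6, -8, 4, 73, 64]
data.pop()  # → 64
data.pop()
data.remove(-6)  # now [-9, -8, 4]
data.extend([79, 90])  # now [-9, -8, 4, 79, 90]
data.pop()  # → 90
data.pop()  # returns 79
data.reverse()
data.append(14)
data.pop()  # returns 14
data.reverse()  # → [-9, -8, 4]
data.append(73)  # [-9, -8, 4, 73]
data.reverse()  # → [73, 4, -8, -9]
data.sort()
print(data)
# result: [-9, -8, 4, 73]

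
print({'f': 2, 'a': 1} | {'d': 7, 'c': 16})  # {'f': 2, 'a': 1, 'd': 7, 'c': 16}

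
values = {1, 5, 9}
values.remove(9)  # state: {1, 5}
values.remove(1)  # {5}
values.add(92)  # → {5, 92}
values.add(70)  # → {5, 70, 92}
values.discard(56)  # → {5, 70, 92}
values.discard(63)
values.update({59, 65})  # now {5, 59, 65, 70, 92}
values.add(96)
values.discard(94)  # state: {5, 59, 65, 70, 92, 96}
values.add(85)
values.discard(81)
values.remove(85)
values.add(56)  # {5, 56, 59, 65, 70, 92, 96}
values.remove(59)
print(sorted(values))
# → [5, 56, 65, 70, 92, 96]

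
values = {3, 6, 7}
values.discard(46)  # {3, 6, 7}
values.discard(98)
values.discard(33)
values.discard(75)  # {3, 6, 7}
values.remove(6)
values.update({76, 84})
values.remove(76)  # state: {3, 7, 84}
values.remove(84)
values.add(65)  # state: {3, 7, 65}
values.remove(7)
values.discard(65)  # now {3}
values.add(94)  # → {3, 94}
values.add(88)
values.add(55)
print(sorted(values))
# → [3, 55, 88, 94]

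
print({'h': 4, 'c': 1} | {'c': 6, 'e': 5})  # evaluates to {'h': 4, 'c': 6, 'e': 5}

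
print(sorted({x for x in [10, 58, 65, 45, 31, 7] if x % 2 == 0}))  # [10, 58]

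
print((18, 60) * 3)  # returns (18, 60, 18, 60, 18, 60)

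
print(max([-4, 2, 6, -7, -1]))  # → 6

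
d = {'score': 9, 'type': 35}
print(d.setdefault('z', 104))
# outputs 104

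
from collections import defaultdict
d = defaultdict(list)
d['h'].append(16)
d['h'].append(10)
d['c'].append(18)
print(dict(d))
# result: {'h': [16, 10], 'c': [18]}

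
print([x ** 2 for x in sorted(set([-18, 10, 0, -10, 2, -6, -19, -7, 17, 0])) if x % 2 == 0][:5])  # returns [324, 100, 36, 0, 4]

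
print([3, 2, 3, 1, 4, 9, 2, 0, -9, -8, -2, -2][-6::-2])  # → [2, 4, 3, 3]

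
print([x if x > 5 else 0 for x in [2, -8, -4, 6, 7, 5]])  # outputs [0, 0, 0, 6, 7, 0]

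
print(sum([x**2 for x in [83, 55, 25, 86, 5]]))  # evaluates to 17960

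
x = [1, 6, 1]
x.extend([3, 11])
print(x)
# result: [1, 6, 1, 3, 11]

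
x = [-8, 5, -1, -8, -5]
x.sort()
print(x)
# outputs [-8, -8, -5, -1, 5]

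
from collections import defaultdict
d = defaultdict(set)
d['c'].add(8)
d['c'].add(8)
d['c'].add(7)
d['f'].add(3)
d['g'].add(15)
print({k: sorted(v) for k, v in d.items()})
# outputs {'c': [7, 8], 'f': [3], 'g': [15]}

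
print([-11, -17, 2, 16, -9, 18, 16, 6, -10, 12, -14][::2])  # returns [-11, 2, -9, 16, -10, -14]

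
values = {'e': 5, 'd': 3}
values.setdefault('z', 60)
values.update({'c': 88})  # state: {'e': 5, 'd': 3, 'z': 60, 'c': 88}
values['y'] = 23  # {'e': 5, 'd': 3, 'z': 60, 'c': 88, 'y': 23}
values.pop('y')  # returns 23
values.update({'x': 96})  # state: {'e': 5, 'd': 3, 'z': 60, 'c': 88, 'x': 96}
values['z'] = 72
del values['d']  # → {'e': 5, 'z': 72, 'c': 88, 'x': 96}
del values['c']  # {'e': 5, 'z': 72, 'x': 96}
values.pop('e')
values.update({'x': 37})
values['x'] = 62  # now {'z': 72, 'x': 62}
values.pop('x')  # 62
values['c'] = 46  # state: {'z': 72, 'c': 46}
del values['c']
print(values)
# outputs {'z': 72}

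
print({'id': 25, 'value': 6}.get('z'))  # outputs None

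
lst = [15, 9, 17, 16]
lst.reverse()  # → [16, 17, 9, 15]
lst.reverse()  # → [15, 9, 17, 16]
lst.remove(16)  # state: [15, 9, 17]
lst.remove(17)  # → [15, 9]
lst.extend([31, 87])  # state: [15, 9, 31, 87]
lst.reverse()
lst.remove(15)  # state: [87, 31, 9]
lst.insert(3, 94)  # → [87, 31, 9, 94]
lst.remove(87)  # [31, 9, 94]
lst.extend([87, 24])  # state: [31, 9, 94, 87, 24]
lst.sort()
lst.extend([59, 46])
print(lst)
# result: [9, 24, 31, 87, 94, 59, 46]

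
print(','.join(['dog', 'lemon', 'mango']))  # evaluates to dog,lemon,mango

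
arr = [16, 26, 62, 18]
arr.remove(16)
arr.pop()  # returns 18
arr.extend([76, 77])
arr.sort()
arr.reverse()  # [77, 76, 62, 26]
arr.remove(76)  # [77, 62, 26]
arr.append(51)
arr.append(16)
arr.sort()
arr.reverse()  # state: [77, 62, 51, 26, 16]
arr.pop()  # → 16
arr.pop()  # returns 26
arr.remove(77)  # [62, 51]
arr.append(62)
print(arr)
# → [62, 51, 62]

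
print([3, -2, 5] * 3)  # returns [3, -2, 5, 3, -2, 5, 3, -2, 5]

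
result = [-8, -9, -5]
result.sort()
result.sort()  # [-9, -8, -5]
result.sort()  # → [-9, -8, -5]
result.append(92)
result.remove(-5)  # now [-9, -8, 92]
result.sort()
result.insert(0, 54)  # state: [54, -9, -8, 92]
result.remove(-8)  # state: [54, -9, 92]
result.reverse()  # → [92, -9, 54]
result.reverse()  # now [54, -9, 92]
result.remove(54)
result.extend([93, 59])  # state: [-9, 92, 93, 59]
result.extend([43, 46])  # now [-9, 92, 93, 59, 43, 46]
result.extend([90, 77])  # [-9, 92, 93, 59, 43, 46, 90, 77]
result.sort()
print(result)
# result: [-9, 43, 46, 59, 77, 90, 92, 93]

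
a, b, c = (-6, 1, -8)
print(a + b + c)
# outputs -13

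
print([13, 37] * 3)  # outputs [13, 37, 13, 37, 13, 37]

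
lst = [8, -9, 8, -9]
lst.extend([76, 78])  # [8, -9, 8, -9, 76, 78]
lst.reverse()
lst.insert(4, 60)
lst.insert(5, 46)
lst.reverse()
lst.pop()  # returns 78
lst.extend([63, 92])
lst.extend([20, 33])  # [8, -9, 46, 60, 8, -9, 76, 63, 92, 20, 33]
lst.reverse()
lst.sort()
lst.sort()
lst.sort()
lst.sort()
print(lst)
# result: [-9, -9, 8, 8, 20, 33, 46, 60, 63, 76, 92]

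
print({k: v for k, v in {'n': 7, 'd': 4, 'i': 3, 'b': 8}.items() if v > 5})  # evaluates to {'n': 7, 'b': 8}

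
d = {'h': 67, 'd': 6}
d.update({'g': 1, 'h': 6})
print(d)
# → {'h': 6, 'd': 6, 'g': 1}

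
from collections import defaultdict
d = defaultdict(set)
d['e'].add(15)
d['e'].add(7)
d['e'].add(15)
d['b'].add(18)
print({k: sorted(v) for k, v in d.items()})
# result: {'e': [7, 15], 'b': [18]}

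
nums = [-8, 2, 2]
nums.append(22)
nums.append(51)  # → [-8, 2, 2, 22, 51]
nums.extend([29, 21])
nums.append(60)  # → [-8, 2, 2, 22, 51, 29, 21, 60]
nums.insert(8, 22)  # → [-8, 2, 2, 22, 51, 29, 21, 60, 22]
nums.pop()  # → 22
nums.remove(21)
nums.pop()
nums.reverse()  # [29, 51, 22, 2, 2, -8]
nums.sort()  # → [-8, 2, 2, 22, 29, 51]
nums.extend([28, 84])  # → [-8, 2, 2, 22, 29, 51, 28, 84]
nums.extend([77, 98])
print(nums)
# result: [-8, 2, 2, 22, 29, 51, 28, 84, 77, 98]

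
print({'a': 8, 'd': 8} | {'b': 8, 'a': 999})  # {'a': 999, 'd': 8, 'b': 8}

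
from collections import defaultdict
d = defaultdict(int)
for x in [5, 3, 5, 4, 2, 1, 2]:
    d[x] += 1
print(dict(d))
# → {5: 2, 3: 1, 4: 1, 2: 2, 1: 1}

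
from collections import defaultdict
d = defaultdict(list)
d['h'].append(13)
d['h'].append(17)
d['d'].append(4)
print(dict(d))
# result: {'h': [13, 17], 'd': [4]}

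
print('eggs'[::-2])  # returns sg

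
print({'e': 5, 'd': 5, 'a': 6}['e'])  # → 5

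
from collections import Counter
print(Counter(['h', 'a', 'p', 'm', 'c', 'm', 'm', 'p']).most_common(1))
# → [('m', 3)]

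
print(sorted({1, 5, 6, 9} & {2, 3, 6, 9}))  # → [6, 9]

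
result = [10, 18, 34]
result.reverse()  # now [34, 18, 10]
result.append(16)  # [34, 18, 10, 16]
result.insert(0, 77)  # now [77, 34, 18, 10, 16]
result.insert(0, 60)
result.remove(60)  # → [77, 34, 18, 10, 16]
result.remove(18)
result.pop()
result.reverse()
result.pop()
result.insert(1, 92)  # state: [10, 92, 34]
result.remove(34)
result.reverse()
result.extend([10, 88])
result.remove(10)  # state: [92, 10, 88]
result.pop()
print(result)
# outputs [92, 10]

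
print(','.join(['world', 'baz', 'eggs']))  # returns world,baz,eggs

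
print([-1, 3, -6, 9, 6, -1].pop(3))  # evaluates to 9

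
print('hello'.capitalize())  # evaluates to Hello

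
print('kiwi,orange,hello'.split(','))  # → ['kiwi', 'orange', 'hello']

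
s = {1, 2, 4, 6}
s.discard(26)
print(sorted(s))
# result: [1, 2, 4, 6]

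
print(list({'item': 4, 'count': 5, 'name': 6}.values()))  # [4, 5, 6]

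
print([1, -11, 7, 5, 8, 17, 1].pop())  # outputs 1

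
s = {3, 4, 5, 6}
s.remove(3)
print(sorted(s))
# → [4, 5, 6]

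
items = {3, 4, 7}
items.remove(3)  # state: {4, 7}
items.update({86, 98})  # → {4, 7, 86, 98}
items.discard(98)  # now {4, 7, 86}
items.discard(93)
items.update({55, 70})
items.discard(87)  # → {4, 7, 55, 70, 86}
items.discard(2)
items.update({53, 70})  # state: {4, 7, 53, 55, 70, 86}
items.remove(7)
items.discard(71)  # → {4, 53, 55, 70, 86}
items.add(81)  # {4, 53, 55, 70, 81, 86}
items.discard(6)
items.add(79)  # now {4, 53, 55, 70, 79, 81, 86}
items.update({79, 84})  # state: {4, 53, 55, 70, 79, 81, 84, 86}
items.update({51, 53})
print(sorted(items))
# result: [4, 51, 53, 55, 70, 79, 81, 84, 86]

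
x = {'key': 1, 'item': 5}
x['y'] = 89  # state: {'key': 1, 'item': 5, 'y': 89}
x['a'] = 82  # {'key': 1, 'item': 5, 'y': 89, 'a': 82}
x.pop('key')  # 1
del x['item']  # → {'y': 89, 'a': 82}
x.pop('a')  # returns 82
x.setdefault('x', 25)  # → 25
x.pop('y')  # 89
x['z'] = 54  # {'x': 25, 'z': 54}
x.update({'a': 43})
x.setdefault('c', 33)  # 33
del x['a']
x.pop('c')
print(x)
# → {'x': 25, 'z': 54}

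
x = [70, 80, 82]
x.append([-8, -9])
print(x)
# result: [70, 80, 82, [-8, -9]]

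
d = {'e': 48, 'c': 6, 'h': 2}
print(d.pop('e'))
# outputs 48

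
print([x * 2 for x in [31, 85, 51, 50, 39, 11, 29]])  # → [62, 170, 102, 100, 78, 22, 58]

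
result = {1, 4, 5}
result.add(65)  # {1, 4, 5, 65}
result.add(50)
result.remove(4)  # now {1, 5, 50, 65}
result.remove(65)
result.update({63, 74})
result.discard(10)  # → {1, 5, 50, 63, 74}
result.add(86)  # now {1, 5, 50, 63, 74, 86}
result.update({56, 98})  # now {1, 5, 50, 56, 63, 74, 86, 98}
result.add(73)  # {1, 5, 50, 56, 63, 73, 74, 86, 98}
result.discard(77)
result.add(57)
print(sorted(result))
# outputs [1, 5, 50, 56, 57, 63, 73, 74, 86, 98]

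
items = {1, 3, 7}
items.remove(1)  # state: {3, 7}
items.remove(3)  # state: {7}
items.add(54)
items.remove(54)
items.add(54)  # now {7, 54}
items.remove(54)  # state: {7}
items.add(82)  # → {7, 82}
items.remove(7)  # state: {82}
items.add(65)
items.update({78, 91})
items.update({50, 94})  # {50, 65, 78, 82, 91, 94}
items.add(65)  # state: {50, 65, 78, 82, 91, 94}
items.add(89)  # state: {50, 65, 78, 82, 89, 91, 94}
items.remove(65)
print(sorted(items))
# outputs [50, 78, 82, 89, 91, 94]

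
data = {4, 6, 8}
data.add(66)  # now {4, 6, 8, 66}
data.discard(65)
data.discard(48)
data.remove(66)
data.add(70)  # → {4, 6, 8, 70}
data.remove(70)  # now {4, 6, 8}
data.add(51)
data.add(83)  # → {4, 6, 8, 51, 83}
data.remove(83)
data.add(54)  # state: {4, 6, 8, 51, 54}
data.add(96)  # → {4, 6, 8, 51, 54, 96}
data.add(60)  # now {4, 6, 8, 51, 54, 60, 96}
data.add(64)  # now {4, 6, 8, 51, 54, 60, 64, 96}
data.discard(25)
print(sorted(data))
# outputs [4, 6, 8, 51, 54, 60, 64, 96]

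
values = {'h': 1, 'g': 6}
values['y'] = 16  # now {'h': 1, 'g': 6, 'y': 16}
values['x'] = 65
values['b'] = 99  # {'h': 1, 'g': 6, 'y': 16, 'x': 65, 'b': 99}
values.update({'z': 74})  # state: {'h': 1, 'g': 6, 'y': 16, 'x': 65, 'b': 99, 'z': 74}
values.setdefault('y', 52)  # 16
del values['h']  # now {'g': 6, 'y': 16, 'x': 65, 'b': 99, 'z': 74}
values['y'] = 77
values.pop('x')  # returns 65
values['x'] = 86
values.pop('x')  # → 86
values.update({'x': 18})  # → {'g': 6, 'y': 77, 'b': 99, 'z': 74, 'x': 18}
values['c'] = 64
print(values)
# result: {'g': 6, 'y': 77, 'b': 99, 'z': 74, 'x': 18, 'c': 64}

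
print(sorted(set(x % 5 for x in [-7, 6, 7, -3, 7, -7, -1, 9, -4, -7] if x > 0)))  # [1, 2, 4]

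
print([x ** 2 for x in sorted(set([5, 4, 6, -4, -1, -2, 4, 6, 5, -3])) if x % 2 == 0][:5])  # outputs [16, 4, 16, 36]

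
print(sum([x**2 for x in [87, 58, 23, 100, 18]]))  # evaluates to 21786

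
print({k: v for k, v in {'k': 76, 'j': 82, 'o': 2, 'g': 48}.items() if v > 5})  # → {'k': 76, 'j': 82, 'g': 48}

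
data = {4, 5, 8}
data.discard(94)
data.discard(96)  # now {4, 5, 8}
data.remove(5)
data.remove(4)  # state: {8}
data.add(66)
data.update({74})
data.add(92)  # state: {8, 66, 74, 92}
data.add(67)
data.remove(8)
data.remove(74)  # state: {66, 67, 92}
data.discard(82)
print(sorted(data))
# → [66, 67, 92]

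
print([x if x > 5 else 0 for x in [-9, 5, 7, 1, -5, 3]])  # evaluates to [0, 0, 7, 0, 0, 0]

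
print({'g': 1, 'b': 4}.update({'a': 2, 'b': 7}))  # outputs None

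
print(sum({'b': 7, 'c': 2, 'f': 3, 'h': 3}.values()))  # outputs 15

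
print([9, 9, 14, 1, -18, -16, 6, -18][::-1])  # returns [-18, 6, -16, -18, 1, 14, 9, 9]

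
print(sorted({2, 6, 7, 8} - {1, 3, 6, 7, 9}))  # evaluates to [2, 8]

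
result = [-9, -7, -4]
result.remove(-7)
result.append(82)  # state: [-9, -4, 82]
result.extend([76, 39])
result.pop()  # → 39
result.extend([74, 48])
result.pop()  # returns 48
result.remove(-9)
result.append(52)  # [-4, 82, 76, 74, 52]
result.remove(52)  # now [-4, 82, 76, 74]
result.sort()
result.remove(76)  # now [-4, 74, 82]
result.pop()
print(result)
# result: [-4, 74]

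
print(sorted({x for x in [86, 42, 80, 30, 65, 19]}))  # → [19, 30, 42, 65, 80, 86]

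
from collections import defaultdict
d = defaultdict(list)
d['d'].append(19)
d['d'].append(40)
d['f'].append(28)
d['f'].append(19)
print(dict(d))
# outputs {'d': [19, 40], 'f': [28, 19]}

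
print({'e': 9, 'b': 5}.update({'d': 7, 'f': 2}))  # None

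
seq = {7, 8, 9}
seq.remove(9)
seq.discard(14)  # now {7, 8}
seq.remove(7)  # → {8}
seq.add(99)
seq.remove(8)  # {99}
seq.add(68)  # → {68, 99}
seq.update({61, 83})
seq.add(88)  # {61, 68, 83, 88, 99}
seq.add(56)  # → {56, 61, 68, 83, 88, 99}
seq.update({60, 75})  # {56, 60, 61, 68, 75, 83, 88, 99}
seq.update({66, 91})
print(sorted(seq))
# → [56, 60, 61, 66, 68, 75, 83, 88, 91, 99]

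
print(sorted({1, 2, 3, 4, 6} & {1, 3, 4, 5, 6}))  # [1, 3, 4, 6]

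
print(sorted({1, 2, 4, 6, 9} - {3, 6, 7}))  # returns [1, 2, 4, 9]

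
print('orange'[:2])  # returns or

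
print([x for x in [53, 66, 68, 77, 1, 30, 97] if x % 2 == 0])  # [66, 68, 30]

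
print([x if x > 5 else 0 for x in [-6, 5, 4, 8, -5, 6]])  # [0, 0, 0, 8, 0, 6]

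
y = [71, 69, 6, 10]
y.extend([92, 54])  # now [71, 69, 6, 10, 92, 54]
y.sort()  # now [6, 10, 54, 69, 71, 92]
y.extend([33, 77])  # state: [6, 10, 54, 69, 71, 92, 33, 77]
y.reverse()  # [77, 33, 92, 71, 69, 54, 10, 6]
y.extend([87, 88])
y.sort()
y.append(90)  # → [6, 10, 33, 54, 69, 71, 77, 87, 88, 92, 90]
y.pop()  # 90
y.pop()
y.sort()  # [6, 10, 33, 54, 69, 71, 77, 87, 88]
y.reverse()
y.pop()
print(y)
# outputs [88, 87, 77, 71, 69, 54, 33, 10]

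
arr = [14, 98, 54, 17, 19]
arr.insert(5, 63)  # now [14, 98, 54, 17, 19, 63]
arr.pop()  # 63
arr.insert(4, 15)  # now [14, 98, 54, 17, 15, 19]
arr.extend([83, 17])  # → [14, 98, 54, 17, 15, 19, 83, 17]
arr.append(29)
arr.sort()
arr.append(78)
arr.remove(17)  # [14, 15, 17, 19, 29, 54, 83, 98, 78]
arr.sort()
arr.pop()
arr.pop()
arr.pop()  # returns 78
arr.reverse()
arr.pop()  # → 14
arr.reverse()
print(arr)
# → [15, 17, 19, 29, 54]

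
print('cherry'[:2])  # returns ch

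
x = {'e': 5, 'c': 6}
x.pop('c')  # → 6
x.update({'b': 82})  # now {'e': 5, 'b': 82}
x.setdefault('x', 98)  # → 98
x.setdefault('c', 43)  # 43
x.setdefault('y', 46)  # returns 46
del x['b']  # {'e': 5, 'x': 98, 'c': 43, 'y': 46}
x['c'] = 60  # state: {'e': 5, 'x': 98, 'c': 60, 'y': 46}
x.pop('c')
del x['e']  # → {'x': 98, 'y': 46}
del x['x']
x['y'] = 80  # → {'y': 80}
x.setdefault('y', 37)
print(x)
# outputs {'y': 80}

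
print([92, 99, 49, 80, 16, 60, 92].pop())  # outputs 92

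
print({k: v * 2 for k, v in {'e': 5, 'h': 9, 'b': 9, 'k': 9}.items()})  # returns {'e': 10, 'h': 18, 'b': 18, 'k': 18}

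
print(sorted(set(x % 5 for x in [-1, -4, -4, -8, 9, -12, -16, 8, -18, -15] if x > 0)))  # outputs [3, 4]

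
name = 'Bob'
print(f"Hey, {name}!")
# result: Hey, Bob!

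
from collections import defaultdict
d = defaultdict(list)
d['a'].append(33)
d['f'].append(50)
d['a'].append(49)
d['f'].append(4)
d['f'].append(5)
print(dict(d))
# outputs {'a': [33, 49], 'f': [50, 4, 5]}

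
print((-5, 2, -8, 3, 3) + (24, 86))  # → (-5, 2, -8, 3, 3, 24, 86)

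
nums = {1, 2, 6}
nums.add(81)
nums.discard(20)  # {1, 2, 6, 81}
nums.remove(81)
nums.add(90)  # {1, 2, 6, 90}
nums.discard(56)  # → {1, 2, 6, 90}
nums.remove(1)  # {2, 6, 90}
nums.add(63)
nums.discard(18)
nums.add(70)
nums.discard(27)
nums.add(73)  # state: {2, 6, 63, 70, 73, 90}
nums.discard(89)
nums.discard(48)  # {2, 6, 63, 70, 73, 90}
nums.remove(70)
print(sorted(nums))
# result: [2, 6, 63, 73, 90]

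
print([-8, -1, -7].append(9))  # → None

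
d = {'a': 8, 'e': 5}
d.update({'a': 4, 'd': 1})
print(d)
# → {'a': 4, 'e': 5, 'd': 1}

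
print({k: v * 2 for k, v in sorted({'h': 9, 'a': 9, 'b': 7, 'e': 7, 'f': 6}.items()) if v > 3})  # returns {'a': 18, 'b': 14, 'e': 14, 'f': 12, 'h': 18}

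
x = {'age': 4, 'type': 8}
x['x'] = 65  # {'age': 4, 'type': 8, 'x': 65}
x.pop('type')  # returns 8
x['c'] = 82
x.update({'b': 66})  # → {'age': 4, 'x': 65, 'c': 82, 'b': 66}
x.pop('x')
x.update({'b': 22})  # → {'age': 4, 'c': 82, 'b': 22}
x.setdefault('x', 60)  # 60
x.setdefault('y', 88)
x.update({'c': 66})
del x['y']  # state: {'age': 4, 'c': 66, 'b': 22, 'x': 60}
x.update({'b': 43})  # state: {'age': 4, 'c': 66, 'b': 43, 'x': 60}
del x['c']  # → {'age': 4, 'b': 43, 'x': 60}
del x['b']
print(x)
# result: {'age': 4, 'x': 60}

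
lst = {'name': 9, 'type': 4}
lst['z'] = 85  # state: {'name': 9, 'type': 4, 'z': 85}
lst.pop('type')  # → 4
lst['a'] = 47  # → {'name': 9, 'z': 85, 'a': 47}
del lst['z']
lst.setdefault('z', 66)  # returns 66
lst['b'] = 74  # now {'name': 9, 'a': 47, 'z': 66, 'b': 74}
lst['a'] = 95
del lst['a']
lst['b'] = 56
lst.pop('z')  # 66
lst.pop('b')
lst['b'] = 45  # {'name': 9, 'b': 45}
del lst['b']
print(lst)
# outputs {'name': 9}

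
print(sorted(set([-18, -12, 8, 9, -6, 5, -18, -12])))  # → [-18, -12, -6, 5, 8, 9]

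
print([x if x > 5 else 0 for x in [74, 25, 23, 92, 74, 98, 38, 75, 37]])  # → [74, 25, 23, 92, 74, 98, 38, 75, 37]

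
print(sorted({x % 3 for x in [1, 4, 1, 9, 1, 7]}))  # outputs [0, 1]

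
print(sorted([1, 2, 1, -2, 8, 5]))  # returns [-2, 1, 1, 2, 5, 8]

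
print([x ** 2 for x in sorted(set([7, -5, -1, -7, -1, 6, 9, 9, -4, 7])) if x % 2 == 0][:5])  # [16, 36]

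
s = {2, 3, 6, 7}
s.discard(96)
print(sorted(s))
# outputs [2, 3, 6, 7]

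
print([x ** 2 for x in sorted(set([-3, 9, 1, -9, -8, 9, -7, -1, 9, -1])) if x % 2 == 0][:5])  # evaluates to [64]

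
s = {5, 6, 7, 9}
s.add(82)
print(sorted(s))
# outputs [5, 6, 7, 9, 82]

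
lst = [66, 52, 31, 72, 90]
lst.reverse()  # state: [90, 72, 31, 52, 66]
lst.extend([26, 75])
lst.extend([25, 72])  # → [90, 72, 31, 52, 66, 26, 75, 25, 72]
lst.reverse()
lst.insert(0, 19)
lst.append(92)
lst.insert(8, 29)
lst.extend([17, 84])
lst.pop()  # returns 84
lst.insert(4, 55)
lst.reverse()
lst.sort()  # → [17, 19, 25, 26, 29, 31, 52, 55, 66, 72, 72, 75, 90, 92]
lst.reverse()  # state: [92, 90, 75, 72, 72, 66, 55, 52, 31, 29, 26, 25, 19, 17]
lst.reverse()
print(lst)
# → [17, 19, 25, 26, 29, 31, 52, 55, 66, 72, 72, 75, 90, 92]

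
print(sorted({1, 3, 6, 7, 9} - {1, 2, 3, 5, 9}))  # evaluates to [6, 7]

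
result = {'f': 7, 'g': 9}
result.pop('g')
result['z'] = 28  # {'f': 7, 'z': 28}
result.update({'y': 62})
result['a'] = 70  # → {'f': 7, 'z': 28, 'y': 62, 'a': 70}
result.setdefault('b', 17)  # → 17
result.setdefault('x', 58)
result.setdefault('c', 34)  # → 34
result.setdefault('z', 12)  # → 28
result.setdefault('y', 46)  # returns 62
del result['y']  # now {'f': 7, 'z': 28, 'a': 70, 'b': 17, 'x': 58, 'c': 34}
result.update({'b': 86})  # {'f': 7, 'z': 28, 'a': 70, 'b': 86, 'x': 58, 'c': 34}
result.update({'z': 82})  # {'f': 7, 'z': 82, 'a': 70, 'b': 86, 'x': 58, 'c': 34}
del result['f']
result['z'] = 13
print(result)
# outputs {'z': 13, 'a': 70, 'b': 86, 'x': 58, 'c': 34}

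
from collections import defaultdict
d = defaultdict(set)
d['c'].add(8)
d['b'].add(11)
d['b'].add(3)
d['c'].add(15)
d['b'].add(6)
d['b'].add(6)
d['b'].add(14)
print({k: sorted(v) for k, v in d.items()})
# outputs {'c': [8, 15], 'b': [3, 6, 11, 14]}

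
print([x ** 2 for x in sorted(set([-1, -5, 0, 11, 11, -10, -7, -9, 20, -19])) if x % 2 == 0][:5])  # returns [100, 0, 400]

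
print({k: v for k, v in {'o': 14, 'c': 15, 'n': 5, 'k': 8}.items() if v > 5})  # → {'o': 14, 'c': 15, 'k': 8}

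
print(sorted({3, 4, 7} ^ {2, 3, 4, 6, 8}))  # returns [2, 6, 7, 8]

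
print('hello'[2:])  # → llo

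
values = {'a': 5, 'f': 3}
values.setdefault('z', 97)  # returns 97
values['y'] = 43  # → {'a': 5, 'f': 3, 'z': 97, 'y': 43}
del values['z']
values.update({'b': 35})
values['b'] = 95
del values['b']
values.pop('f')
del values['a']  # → {'y': 43}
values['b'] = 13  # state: {'y': 43, 'b': 13}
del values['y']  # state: {'b': 13}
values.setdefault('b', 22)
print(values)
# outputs {'b': 13}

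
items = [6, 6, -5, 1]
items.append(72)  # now [6, 6, -5, 1, 72]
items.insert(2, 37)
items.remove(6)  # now [6, 37, -5, 1, 72]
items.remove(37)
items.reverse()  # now [72, 1, -5, 6]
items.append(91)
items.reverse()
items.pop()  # 72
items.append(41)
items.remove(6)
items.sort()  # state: [-5, 1, 41, 91]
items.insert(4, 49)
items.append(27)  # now [-5, 1, 41, 91, 49, 27]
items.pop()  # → 27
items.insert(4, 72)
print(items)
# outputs [-5, 1, 41, 91, 72, 49]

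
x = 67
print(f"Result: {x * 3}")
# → Result: 201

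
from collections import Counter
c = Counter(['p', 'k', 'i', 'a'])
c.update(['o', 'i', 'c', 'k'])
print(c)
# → Counter({'k': 2, 'i': 2, 'p': 1, 'a': 1, 'o': 1, 'c': 1})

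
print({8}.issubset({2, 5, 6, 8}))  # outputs True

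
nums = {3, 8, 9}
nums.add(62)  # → {3, 8, 9, 62}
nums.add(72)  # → {3, 8, 9, 62, 72}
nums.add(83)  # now {3, 8, 9, 62, 72, 83}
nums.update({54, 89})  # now {3, 8, 9, 54, 62, 72, 83, 89}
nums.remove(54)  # {3, 8, 9, 62, 72, 83, 89}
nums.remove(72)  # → {3, 8, 9, 62, 83, 89}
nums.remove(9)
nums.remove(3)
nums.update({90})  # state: {8, 62, 83, 89, 90}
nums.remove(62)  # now {8, 83, 89, 90}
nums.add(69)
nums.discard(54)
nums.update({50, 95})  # {8, 50, 69, 83, 89, 90, 95}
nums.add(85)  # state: {8, 50, 69, 83, 85, 89, 90, 95}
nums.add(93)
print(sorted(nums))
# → [8, 50, 69, 83, 85, 89, 90, 93, 95]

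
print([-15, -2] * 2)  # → [-15, -2, -15, -2]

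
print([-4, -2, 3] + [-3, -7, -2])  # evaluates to [-4, -2, 3, -3, -7, -2]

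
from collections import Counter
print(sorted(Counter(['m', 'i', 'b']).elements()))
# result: ['b', 'i', 'm']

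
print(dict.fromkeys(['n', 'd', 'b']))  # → {'n': None, 'd': None, 'b': None}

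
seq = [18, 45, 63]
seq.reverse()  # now [63, 45, 18]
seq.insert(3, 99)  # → [63, 45, 18, 99]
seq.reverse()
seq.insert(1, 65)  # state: [99, 65, 18, 45, 63]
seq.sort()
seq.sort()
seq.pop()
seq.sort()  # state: [18, 45, 63, 65]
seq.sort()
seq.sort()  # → [18, 45, 63, 65]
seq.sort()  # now [18, 45, 63, 65]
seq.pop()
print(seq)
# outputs [18, 45, 63]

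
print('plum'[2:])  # um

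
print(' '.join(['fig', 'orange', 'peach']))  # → fig orange peach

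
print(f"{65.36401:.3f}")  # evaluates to 65.364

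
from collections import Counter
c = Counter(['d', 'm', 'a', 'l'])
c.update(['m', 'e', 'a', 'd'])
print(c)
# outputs Counter({'d': 2, 'm': 2, 'a': 2, 'l': 1, 'e': 1})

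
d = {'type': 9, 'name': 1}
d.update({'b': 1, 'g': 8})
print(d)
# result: {'type': 9, 'name': 1, 'b': 1, 'g': 8}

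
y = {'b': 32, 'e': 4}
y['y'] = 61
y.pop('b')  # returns 32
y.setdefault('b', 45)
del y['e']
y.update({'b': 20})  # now {'y': 61, 'b': 20}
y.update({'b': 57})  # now {'y': 61, 'b': 57}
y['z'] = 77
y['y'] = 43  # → {'y': 43, 'b': 57, 'z': 77}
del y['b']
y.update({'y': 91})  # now {'y': 91, 'z': 77}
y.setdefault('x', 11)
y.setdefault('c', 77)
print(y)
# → {'y': 91, 'z': 77, 'x': 11, 'c': 77}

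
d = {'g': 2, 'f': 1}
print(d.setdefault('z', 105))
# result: 105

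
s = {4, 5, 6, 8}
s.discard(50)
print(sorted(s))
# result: [4, 5, 6, 8]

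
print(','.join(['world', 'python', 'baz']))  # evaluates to world,python,baz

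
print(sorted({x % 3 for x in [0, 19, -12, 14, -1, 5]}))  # [0, 1, 2]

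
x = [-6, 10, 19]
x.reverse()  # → [19, 10, -6]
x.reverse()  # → [-6, 10, 19]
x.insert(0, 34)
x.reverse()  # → [19, 10, -6, 34]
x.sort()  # [-6, 10, 19, 34]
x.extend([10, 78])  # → [-6, 10, 19, 34, 10, 78]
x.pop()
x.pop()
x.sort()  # [-6, 10, 19, 34]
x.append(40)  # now [-6, 10, 19, 34, 40]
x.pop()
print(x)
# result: [-6, 10, 19, 34]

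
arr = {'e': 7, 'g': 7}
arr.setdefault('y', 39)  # 39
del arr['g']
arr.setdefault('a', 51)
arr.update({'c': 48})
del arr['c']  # {'e': 7, 'y': 39, 'a': 51}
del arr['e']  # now {'y': 39, 'a': 51}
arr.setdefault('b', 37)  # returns 37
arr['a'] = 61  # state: {'y': 39, 'a': 61, 'b': 37}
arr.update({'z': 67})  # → {'y': 39, 'a': 61, 'b': 37, 'z': 67}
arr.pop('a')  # 61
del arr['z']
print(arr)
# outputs {'y': 39, 'b': 37}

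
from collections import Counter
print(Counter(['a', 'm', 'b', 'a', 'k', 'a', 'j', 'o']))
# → Counter({'a': 3, 'm': 1, 'b': 1, 'k': 1, 'j': 1, 'o': 1})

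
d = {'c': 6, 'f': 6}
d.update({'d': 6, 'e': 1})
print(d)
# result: {'c': 6, 'f': 6, 'd': 6, 'e': 1}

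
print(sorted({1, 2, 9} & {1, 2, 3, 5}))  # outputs [1, 2]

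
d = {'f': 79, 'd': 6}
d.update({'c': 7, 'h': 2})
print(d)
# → {'f': 79, 'd': 6, 'c': 7, 'h': 2}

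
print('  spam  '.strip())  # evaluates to spam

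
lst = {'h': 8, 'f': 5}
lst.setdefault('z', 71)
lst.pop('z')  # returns 71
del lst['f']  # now {'h': 8}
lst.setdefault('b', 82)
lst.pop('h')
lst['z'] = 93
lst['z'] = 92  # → {'b': 82, 'z': 92}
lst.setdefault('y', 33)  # 33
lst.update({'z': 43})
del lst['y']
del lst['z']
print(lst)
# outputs {'b': 82}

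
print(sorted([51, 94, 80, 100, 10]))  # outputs [10, 51, 80, 94, 100]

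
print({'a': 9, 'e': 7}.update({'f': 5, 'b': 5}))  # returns None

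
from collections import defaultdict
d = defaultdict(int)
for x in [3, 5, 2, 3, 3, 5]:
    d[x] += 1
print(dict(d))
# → {3: 3, 5: 2, 2: 1}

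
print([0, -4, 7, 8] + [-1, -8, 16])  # [0, -4, 7, 8, -1, -8, 16]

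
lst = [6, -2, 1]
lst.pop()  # 1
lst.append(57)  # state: [6, -2, 57]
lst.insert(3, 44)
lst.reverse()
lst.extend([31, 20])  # [44, 57, -2, 6, 31, 20]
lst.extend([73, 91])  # [44, 57, -2, 6, 31, 20, 73, 91]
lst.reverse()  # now [91, 73, 20, 31, 6, -2, 57, 44]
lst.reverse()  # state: [44, 57, -2, 6, 31, 20, 73, 91]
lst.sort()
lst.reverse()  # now [91, 73, 57, 44, 31, 20, 6, -2]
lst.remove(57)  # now [91, 73, 44, 31, 20, 6, -2]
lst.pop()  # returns -2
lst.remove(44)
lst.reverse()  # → [6, 20, 31, 73, 91]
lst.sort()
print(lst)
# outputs [6, 20, 31, 73, 91]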